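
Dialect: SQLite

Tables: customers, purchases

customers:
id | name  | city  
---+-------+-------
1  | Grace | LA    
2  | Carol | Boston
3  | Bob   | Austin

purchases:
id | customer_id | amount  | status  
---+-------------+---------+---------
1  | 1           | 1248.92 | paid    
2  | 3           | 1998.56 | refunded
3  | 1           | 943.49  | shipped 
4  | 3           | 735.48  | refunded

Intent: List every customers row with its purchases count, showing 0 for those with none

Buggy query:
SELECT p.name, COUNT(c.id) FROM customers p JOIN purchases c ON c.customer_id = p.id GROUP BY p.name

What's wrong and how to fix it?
Bug: INNER JOIN drops customers rows that have no matching purchases rows

Fix: Use LEFT JOIN so parents without children still appear (COUNT(c.id) gives 0)

Corrected query:
SELECT p.name, COUNT(c.id) FROM customers p LEFT JOIN purchases c ON c.customer_id = p.id GROUP BY p.name

Result:
name  | COUNT(c.id)
------+------------
Bob   | 2          
Carol | 0          
Grace | 2          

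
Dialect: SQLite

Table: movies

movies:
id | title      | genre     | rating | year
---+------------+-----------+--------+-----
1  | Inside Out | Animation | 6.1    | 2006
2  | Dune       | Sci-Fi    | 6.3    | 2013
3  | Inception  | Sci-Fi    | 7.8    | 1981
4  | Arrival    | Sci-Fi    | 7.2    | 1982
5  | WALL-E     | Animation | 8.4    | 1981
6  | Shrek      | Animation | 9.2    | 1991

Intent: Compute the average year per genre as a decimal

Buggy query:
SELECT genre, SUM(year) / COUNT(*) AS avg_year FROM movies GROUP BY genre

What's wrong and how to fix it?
Bug: Both operands are integers, so '/' performs integer division and truncates

Fix: Cast one side to REAL so the division keeps the fractional part

Corrected query:
SELECT genre, SUM(year) * 1.0 / COUNT(*) AS avg_year FROM movies GROUP BY genre

Result:
genre     | avg_year   
----------+------------
Animation | 1992.666667
Sci-Fi    | 1992       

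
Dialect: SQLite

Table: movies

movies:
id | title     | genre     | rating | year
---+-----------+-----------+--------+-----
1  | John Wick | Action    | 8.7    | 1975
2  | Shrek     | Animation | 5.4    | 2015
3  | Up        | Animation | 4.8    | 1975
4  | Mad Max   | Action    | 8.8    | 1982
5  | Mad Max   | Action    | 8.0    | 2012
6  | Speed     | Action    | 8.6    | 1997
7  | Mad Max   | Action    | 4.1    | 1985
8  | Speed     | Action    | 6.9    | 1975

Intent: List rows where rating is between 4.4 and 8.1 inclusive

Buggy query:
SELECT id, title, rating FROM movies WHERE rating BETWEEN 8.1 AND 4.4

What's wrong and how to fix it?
Bug: BETWEEN expects the lower bound first; with 8.1 AND 4.4 the range is empty

Fix: Swap the bounds so the smaller value comes first

Corrected query:
SELECT id, title, rating FROM movies WHERE rating BETWEEN 4.4 AND 8.1

Result:
id | title   | rating
---+---------+-------
2  | Shrek   | 5.4   
3  | Up      | 4.8   
5  | Mad Max | 8     
8  | Speed   | 6.9   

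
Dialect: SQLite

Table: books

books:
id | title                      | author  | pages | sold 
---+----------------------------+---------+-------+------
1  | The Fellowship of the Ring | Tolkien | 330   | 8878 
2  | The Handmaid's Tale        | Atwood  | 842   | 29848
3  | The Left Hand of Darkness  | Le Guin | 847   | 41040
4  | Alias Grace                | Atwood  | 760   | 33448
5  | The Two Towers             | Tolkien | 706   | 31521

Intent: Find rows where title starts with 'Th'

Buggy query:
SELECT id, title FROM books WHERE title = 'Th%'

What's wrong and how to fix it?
Bug: '=' compares the literal string including the % character; pattern matching needs LIKE

Fix: Use LIKE for wildcard pattern matching

Corrected query:
SELECT id, title FROM books WHERE title LIKE 'Th%'

Result:
id | title                     
---+---------------------------
1  | The Fellowship of the Ring
2  | The Handmaid's Tale       
3  | The Left Hand of Darkness 
5  | The Two Towers            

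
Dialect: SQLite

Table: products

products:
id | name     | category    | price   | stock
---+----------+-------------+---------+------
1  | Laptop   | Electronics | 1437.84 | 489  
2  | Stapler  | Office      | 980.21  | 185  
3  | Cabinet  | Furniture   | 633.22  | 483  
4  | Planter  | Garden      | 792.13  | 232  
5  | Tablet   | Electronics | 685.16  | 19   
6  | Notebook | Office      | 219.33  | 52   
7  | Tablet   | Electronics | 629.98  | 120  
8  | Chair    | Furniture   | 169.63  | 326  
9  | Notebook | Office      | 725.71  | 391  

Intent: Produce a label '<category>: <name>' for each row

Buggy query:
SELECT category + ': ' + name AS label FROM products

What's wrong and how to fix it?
Bug: SQLite uses || for string concatenation; + coerces text to numbers (yielding 0)

Fix: Replace + with || to concatenate text

Corrected query:
SELECT category || ': ' || name AS label FROM products

Result:
label              
-------------------
Electronics: Laptop
Office: Stapler    
Furniture: Cabinet 
Garden: Planter    
Electronics: Tablet
Office: Notebook   
Electronics: Tablet
Furniture: Chair   
Office: Notebook   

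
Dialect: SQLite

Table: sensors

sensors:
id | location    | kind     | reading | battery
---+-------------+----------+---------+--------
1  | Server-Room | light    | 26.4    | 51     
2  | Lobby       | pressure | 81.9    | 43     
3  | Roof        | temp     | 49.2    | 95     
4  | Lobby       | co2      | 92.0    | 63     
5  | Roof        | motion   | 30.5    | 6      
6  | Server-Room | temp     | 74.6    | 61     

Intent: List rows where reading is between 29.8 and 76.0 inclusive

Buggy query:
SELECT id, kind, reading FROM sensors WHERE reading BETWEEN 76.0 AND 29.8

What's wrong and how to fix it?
Bug: BETWEEN expects the lower bound first; with 76.0 AND 29.8 the range is empty

Fix: Swap the bounds so the smaller value comes first

Corrected query:
SELECT id, kind, reading FROM sensors WHERE reading BETWEEN 29.8 AND 76.0

Result:
id | kind   | reading
---+--------+--------
3  | temp   | 49.2   
5  | motion | 30.5   
6  | temp   | 74.6   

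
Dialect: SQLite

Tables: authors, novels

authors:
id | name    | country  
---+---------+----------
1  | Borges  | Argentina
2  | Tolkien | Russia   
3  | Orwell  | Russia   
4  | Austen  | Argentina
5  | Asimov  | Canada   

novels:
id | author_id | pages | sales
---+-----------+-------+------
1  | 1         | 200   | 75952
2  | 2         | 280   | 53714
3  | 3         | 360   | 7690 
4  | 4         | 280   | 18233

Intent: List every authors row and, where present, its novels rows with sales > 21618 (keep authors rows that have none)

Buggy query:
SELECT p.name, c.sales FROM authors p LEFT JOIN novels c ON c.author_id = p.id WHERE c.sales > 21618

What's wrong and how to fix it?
Bug: Filtering c.sales in WHERE discards the NULL rows produced by LEFT JOIN, turning it into an inner join

Fix: Put 'c.sales > 21618' in the JOIN's ON clause instead of WHERE

Corrected query:
SELECT p.name, c.sales FROM authors p LEFT JOIN novels c ON c.author_id = p.id AND c.sales > 21618

Result:
name    | sales
--------+------
Borges  | 75952
Tolkien | 53714
Orwell  | NULL 
Austen  | NULL 
Asimov  | NULL 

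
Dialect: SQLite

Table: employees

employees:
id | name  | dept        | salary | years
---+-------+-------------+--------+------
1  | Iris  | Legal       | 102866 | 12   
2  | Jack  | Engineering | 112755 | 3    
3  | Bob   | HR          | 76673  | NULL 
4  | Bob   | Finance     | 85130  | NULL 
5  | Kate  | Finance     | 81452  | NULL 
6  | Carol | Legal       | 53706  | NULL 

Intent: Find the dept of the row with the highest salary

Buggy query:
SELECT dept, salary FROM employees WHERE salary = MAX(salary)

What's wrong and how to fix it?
Bug: WHERE is evaluated per row; an aggregate over the whole table isn't defined there

Fix: Use a subquery: WHERE salary = (SELECT MAX(salary) FROM employees)

Corrected query:
SELECT dept, salary FROM employees WHERE salary = (SELECT MAX(salary) FROM employees)

Result:
dept        | salary
------------+-------
Engineering | 112755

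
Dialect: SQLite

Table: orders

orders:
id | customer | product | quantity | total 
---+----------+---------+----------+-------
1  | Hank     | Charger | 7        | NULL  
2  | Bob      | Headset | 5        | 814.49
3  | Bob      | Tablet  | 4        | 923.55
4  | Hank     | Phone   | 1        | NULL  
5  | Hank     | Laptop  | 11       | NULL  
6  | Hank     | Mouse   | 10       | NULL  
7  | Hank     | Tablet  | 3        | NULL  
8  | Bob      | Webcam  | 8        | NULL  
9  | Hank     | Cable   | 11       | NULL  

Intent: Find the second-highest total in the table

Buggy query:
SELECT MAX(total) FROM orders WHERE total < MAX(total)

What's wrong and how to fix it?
Bug: MAX(total) on the right of the comparison is an aggregate-in-WHERE error

Fix: Compute the overall MAX in a subquery, then take MAX of rows below it

Corrected query:
SELECT MAX(total) FROM orders WHERE total < (SELECT MAX(total) FROM orders)

Result:
MAX(total)
----------
814.49    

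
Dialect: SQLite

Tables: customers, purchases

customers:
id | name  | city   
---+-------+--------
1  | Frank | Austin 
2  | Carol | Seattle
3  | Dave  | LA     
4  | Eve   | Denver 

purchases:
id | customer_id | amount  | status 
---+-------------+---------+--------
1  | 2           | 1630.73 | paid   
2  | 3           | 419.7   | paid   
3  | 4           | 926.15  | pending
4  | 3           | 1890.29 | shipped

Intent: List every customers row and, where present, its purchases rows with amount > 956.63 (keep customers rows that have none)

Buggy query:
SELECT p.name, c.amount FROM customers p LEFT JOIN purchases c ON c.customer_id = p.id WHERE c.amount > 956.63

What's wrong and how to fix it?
Bug: Filtering c.amount in WHERE discards the NULL rows produced by LEFT JOIN, turning it into an inner join

Fix: Move the right-table condition into the ON clause so unmatched parents are kept

Corrected query:
SELECT p.name, c.amount FROM customers p LEFT JOIN purchases c ON c.customer_id = p.id AND c.amount > 956.63

Result:
name  | amount 
------+--------
Frank | NULL   
Carol | 1630.73
Dave  | 1890.29
Eve   | NULL   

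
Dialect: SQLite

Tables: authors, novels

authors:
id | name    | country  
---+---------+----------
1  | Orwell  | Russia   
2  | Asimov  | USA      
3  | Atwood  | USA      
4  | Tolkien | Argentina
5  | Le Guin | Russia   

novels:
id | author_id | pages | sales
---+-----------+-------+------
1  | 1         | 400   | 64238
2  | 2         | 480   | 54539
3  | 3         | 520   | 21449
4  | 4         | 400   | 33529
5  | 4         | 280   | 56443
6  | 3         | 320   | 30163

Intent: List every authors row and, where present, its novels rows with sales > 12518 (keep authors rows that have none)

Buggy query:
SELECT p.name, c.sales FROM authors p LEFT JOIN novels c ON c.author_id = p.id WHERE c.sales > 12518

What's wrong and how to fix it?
Bug: A WHERE condition on the right-hand table after LEFT JOIN drops unmatched parents

Fix: Move the right-table condition into the ON clause so unmatched parents are kept

Corrected query:
SELECT p.name, c.sales FROM authors p LEFT JOIN novels c ON c.author_id = p.id AND c.sales > 12518

Result:
name    | sales
--------+------
Orwell  | 64238
Asimov  | 54539
Atwood  | 21449
Atwood  | 30163
Tolkien | 33529
Tolkien | 56443
Le Guin | NULL 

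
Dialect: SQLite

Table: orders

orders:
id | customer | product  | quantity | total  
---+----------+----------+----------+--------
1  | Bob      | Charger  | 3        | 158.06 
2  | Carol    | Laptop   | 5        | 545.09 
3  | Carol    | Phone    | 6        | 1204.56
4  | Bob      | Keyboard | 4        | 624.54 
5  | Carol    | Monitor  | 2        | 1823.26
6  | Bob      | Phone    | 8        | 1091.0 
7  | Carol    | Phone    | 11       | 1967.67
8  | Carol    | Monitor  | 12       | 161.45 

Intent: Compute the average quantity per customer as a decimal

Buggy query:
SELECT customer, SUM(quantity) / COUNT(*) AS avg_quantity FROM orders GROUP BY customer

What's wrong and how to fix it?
Bug: Both operands are integers, so '/' performs integer division and truncates

Fix: Multiply by 1.0 (or CAST to REAL) to force floating-point division

Corrected query:
SELECT customer, SUM(quantity) * 1.0 / COUNT(*) AS avg_quantity FROM orders GROUP BY customer

Result:
customer | avg_quantity
---------+-------------
Bob      | 5           
Carol    | 7.2         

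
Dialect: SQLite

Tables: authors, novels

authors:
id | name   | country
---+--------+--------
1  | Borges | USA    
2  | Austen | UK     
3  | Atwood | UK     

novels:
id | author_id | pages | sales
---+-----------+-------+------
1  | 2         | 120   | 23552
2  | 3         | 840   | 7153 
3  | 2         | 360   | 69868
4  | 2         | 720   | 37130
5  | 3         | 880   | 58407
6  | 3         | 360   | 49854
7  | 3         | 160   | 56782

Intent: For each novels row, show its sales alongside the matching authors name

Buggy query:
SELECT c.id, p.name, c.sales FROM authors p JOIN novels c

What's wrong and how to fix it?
Bug: JOIN with no ON clause produces a cartesian product; every novels row pairs with every authors row

Fix: Add ON c.author_id = p.id to the JOIN

Corrected query:
SELECT c.id, p.name, c.sales FROM authors p JOIN novels c ON c.author_id = p.id

Result:
id | name   | sales
---+--------+------
1  | Austen | 23552
2  | Atwood | 7153 
3  | Austen | 69868
4  | Austen | 37130
5  | Atwood | 58407
6  | Atwood | 49854
7  | Atwood | 56782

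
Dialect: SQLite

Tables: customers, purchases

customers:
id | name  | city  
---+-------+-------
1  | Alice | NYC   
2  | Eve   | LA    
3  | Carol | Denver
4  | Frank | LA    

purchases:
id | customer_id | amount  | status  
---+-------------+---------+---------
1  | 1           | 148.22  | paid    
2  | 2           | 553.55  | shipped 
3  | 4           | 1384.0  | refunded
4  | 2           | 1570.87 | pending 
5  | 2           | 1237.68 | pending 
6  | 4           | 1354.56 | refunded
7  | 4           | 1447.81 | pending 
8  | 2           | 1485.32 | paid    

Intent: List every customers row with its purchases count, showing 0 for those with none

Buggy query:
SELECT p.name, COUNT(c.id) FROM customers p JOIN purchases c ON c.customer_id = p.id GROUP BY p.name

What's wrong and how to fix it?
Bug: An inner join excludes parents with zero children

Fix: Switch to LEFT JOIN to retain unmatched parent rows

Corrected query:
SELECT p.name, COUNT(c.id) FROM customers p LEFT JOIN purchases c ON c.customer_id = p.id GROUP BY p.name

Result:
name  | COUNT(c.id)
------+------------
Alice | 1          
Carol | 0          
Eve   | 4          
Frank | 3          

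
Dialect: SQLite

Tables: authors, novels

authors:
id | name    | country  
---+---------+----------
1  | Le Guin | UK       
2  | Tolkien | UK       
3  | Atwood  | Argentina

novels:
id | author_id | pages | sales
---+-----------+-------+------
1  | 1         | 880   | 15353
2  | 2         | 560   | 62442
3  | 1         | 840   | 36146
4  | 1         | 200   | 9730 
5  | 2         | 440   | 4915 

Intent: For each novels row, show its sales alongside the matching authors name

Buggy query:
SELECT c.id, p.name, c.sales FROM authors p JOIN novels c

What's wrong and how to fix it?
Bug: Missing join condition: each novels row is matched to all authors rows instead of just its own

Fix: Add ON c.author_id = p.id to the JOIN

Corrected query:
SELECT c.id, p.name, c.sales FROM authors p JOIN novels c ON c.author_id = p.id

Result:
id | name    | sales
---+---------+------
1  | Le Guin | 15353
2  | Tolkien | 62442
3  | Le Guin | 36146
4  | Le Guin | 9730 
5  | Tolkien | 4915 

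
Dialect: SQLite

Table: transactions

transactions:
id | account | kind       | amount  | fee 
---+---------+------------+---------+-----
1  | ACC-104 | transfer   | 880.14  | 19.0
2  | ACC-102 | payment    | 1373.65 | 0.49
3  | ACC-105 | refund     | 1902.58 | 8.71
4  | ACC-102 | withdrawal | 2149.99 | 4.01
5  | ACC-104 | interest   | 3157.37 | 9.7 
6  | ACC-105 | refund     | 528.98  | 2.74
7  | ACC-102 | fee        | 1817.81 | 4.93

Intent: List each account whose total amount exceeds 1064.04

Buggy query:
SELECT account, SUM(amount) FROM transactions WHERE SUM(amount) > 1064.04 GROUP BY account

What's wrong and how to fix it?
Bug: SUM(amount) is an aggregate, but WHERE filters rows before aggregation

Fix: Use HAVING (which filters groups after aggregation) instead of WHERE

Corrected query:
SELECT account, SUM(amount) FROM transactions GROUP BY account HAVING SUM(amount) > 1064.04

Result:
account | SUM(amount)
--------+------------
ACC-102 | 5341.45    
ACC-104 | 4037.51    
ACC-105 | 2431.56    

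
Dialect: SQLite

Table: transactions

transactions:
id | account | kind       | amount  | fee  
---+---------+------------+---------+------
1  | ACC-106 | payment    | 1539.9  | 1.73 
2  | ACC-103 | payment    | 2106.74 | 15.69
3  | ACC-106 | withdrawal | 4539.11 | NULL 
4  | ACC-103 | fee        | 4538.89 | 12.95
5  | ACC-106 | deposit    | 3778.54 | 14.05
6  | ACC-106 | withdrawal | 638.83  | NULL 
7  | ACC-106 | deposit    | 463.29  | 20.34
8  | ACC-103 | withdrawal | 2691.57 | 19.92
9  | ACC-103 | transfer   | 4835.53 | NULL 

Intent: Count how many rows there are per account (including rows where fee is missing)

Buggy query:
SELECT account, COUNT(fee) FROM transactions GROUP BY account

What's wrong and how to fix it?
Bug: COUNT(column) counts non-NULL values only; rows with NULL fee aren't counted

Fix: Replace COUNT(fee) with COUNT(*)

Corrected query:
SELECT account, COUNT(*) FROM transactions GROUP BY account

Result:
account | COUNT(*)
--------+---------
ACC-103 | 4       
ACC-106 | 5       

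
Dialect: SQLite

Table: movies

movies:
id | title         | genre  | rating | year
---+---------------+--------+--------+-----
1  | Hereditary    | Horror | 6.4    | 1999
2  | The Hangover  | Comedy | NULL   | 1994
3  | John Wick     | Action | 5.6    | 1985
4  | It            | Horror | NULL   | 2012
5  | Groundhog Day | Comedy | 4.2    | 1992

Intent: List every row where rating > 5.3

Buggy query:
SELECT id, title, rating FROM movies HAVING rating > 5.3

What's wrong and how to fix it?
Bug: This is a non-aggregate query (no GROUP BY, no aggregates), so in SQLite the HAVING clause is invalid here; a row-level condition belongs in WHERE

Fix: Use WHERE for row-level filtering

Corrected query:
SELECT id, title, rating FROM movies WHERE rating > 5.3

Result:
id | title      | rating
---+------------+-------
1  | Hereditary | 6.4   
3  | John Wick  | 5.6   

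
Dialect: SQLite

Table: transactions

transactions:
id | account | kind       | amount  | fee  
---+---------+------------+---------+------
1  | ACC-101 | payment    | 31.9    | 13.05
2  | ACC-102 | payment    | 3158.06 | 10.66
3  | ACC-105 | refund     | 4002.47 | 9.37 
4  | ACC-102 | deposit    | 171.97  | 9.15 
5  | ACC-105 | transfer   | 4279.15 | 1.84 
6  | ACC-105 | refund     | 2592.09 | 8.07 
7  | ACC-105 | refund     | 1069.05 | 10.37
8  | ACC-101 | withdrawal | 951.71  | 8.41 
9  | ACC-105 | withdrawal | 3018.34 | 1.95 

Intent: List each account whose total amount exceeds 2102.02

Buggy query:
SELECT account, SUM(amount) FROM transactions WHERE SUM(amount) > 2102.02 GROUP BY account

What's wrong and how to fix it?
Bug: WHERE runs before GROUP BY, so aggregates aren't available there

Fix: Use HAVING (which filters groups after aggregation) instead of WHERE

Corrected query:
SELECT account, SUM(amount) FROM transactions GROUP BY account HAVING SUM(amount) > 2102.02

Result:
account | SUM(amount)
--------+------------
ACC-102 | 3330.03    
ACC-105 | 14961.1    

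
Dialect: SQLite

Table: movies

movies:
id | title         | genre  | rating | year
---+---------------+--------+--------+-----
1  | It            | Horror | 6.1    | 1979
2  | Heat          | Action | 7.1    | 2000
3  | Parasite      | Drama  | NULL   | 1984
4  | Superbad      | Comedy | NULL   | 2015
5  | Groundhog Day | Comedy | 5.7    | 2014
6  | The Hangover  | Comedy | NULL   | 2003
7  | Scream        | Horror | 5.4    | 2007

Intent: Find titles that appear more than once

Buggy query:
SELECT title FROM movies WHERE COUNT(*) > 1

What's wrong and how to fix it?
Bug: COUNT(*) is an aggregate and cannot be used in WHERE

Fix: GROUP BY title, then filter groups with HAVING COUNT(*) > 1

Corrected query:
SELECT title FROM movies GROUP BY title HAVING COUNT(*) > 1

Result:
(no rows)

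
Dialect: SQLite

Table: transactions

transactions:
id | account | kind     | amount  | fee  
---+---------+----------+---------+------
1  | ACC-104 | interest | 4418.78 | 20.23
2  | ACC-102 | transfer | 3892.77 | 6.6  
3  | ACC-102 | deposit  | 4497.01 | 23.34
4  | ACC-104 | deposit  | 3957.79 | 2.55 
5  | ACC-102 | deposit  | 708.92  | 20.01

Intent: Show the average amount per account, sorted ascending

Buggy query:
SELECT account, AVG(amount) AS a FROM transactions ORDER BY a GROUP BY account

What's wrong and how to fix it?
Bug: GROUP BY must precede ORDER BY

Fix: Move ORDER BY to the end, after GROUP BY

Corrected query:
SELECT account, AVG(amount) AS a FROM transactions GROUP BY account ORDER BY a

Result:
account | a       
--------+---------
ACC-102 | 3032.9  
ACC-104 | 4188.285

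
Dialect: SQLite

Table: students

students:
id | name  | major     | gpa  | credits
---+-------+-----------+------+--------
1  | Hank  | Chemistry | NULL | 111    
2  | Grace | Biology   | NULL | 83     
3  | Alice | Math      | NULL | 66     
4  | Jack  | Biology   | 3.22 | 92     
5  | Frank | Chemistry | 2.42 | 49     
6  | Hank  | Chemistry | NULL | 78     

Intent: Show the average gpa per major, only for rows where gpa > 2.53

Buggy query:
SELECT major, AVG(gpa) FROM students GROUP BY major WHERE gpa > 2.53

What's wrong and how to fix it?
Bug: Row-level WHERE must come before GROUP BY in the clause order

Fix: Move the WHERE clause before GROUP BY

Corrected query:
SELECT major, AVG(gpa) FROM students WHERE gpa > 2.53 GROUP BY major

Result:
major   | AVG(gpa)
--------+---------
Biology | 3.22    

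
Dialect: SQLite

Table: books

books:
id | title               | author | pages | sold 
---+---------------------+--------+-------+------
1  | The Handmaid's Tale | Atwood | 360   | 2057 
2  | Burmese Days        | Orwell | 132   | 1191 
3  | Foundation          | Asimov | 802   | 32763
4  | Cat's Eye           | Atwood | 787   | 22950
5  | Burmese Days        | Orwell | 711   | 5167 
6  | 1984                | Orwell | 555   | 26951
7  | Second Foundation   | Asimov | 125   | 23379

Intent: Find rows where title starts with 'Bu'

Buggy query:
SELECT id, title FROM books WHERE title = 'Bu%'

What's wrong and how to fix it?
Bug: '=' compares the literal string including the % character; pattern matching needs LIKE

Fix: Use LIKE for wildcard pattern matching

Corrected query:
SELECT id, title FROM books WHERE title LIKE 'Bu%'

Result:
id | title       
---+-------------
2  | Burmese Days
5  | Burmese Days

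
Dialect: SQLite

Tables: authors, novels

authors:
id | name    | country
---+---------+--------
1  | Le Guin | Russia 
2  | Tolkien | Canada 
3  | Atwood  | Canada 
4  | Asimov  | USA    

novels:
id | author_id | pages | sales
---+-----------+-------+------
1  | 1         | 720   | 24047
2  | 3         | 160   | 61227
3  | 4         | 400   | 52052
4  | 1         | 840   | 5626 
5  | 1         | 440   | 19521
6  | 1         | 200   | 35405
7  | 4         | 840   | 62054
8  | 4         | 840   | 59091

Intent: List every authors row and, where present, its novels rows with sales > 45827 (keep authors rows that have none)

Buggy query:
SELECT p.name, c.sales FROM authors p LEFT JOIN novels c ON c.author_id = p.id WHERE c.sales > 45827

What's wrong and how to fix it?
Bug: A WHERE condition on the right-hand table after LEFT JOIN drops unmatched parents

Fix: Put 'c.sales > 45827' in the JOIN's ON clause instead of WHERE

Corrected query:
SELECT p.name, c.sales FROM authors p LEFT JOIN novels c ON c.author_id = p.id AND c.sales > 45827

Result:
name    | sales
--------+------
Le Guin | NULL 
Tolkien | NULL 
Atwood  | 61227
Asimov  | 52052
Asimov  | 59091
Asimov  | 62054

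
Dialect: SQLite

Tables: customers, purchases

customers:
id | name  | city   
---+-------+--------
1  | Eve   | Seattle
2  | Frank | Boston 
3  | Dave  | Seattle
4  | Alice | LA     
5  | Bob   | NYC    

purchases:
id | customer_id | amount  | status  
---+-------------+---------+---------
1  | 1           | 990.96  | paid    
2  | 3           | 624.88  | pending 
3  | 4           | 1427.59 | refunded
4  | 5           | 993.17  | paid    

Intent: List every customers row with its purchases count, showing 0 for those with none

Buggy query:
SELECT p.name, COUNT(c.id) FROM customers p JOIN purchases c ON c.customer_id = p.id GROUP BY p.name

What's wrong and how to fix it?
Bug: An inner join excludes parents with zero children

Fix: Switch to LEFT JOIN to retain unmatched parent rows

Corrected query:
SELECT p.name, COUNT(c.id) FROM customers p LEFT JOIN purchases c ON c.customer_id = p.id GROUP BY p.name

Result:
name  | COUNT(c.id)
------+------------
Alice | 1          
Bob   | 1          
Dave  | 1          
Eve   | 1          
Frank | 0          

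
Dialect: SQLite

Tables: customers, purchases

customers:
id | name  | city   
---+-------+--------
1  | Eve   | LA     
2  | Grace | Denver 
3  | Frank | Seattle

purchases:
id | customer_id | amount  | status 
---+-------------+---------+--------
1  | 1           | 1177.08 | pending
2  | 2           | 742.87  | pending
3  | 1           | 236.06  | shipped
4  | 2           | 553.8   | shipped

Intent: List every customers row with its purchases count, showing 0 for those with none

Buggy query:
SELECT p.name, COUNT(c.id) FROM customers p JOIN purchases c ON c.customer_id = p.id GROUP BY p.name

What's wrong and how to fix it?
Bug: An inner join excludes parents with zero children

Fix: Use LEFT JOIN so parents without children still appear (COUNT(c.id) gives 0)

Corrected query:
SELECT p.name, COUNT(c.id) FROM customers p LEFT JOIN purchases c ON c.customer_id = p.id GROUP BY p.name

Result:
name  | COUNT(c.id)
------+------------
Eve   | 2          
Frank | 0          
Grace | 2          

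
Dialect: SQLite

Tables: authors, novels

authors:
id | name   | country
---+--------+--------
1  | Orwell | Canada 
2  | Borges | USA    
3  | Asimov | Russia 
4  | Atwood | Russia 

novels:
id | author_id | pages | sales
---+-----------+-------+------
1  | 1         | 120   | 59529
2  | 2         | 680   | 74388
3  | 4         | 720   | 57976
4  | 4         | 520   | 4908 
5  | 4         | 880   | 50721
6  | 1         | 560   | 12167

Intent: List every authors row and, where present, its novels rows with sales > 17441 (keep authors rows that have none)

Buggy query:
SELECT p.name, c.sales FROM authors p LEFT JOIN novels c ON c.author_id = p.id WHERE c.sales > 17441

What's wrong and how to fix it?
Bug: A WHERE condition on the right-hand table after LEFT JOIN drops unmatched parents

Fix: Put 'c.sales > 17441' in the JOIN's ON clause instead of WHERE

Corrected query:
SELECT p.name, c.sales FROM authors p LEFT JOIN novels c ON c.author_id = p.id AND c.sales > 17441

Result:
name   | sales
-------+------
Orwell | 59529
Borges | 74388
Asimov | NULL 
Atwood | 50721
Atwood | 57976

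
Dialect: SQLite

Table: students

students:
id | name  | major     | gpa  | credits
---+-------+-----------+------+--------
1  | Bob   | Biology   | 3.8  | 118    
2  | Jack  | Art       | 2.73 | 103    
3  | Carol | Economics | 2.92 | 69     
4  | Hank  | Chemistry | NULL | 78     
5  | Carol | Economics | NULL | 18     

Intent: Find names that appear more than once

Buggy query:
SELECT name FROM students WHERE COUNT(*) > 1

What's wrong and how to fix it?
Bug: COUNT(*) is an aggregate and cannot be used in WHERE

Fix: GROUP BY name, then filter groups with HAVING COUNT(*) > 1

Corrected query:
SELECT name FROM students GROUP BY name HAVING COUNT(*) > 1

Result:
name 
-----
Carol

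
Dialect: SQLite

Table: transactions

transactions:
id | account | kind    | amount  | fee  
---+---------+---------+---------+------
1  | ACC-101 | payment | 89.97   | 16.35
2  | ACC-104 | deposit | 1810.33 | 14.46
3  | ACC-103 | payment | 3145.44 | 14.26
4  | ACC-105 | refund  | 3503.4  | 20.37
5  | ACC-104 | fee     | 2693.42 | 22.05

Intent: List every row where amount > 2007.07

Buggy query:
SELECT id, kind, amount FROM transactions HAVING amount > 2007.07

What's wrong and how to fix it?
Bug: This is a non-aggregate query (no GROUP BY, no aggregates), so in SQLite the HAVING clause is invalid here; a row-level condition belongs in WHERE

Fix: Replace HAVING with WHERE since the condition applies to individual rows

Corrected query:
SELECT id, kind, amount FROM transactions WHERE amount > 2007.07

Result:
id | kind    | amount 
---+---------+--------
3  | payment | 3145.44
4  | refund  | 3503.4 
5  | fee     | 2693.42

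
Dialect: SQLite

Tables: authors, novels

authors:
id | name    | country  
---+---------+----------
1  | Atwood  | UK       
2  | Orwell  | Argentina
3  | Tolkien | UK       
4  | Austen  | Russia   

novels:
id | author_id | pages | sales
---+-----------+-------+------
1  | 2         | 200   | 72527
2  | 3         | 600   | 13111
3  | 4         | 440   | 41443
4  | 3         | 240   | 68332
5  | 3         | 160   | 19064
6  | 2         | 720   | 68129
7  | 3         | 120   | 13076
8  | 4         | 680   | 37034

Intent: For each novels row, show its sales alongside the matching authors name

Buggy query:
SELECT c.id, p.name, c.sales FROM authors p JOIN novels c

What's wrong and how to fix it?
Bug: Missing join condition: each novels row is matched to all authors rows instead of just its own

Fix: Add ON c.author_id = p.id to the JOIN

Corrected query:
SELECT c.id, p.name, c.sales FROM authors p JOIN novels c ON c.author_id = p.id

Result:
id | name    | sales
---+---------+------
1  | Orwell  | 72527
2  | Tolkien | 13111
3  | Austen  | 41443
4  | Tolkien | 68332
5  | Tolkien | 19064
6  | Orwell  | 68129
7  | Tolkien | 13076
8  | Austen  | 37034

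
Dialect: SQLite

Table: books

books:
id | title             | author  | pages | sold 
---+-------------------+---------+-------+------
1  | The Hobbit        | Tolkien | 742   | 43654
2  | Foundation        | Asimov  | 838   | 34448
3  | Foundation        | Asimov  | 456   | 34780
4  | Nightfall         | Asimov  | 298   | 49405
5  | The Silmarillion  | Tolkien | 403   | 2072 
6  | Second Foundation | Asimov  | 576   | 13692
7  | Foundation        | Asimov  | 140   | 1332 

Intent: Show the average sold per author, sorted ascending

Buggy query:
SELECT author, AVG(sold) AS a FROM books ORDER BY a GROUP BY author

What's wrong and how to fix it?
Bug: GROUP BY must precede ORDER BY

Fix: Move ORDER BY to the end, after GROUP BY

Corrected query:
SELECT author, AVG(sold) AS a FROM books GROUP BY author ORDER BY a

Result:
author  | a      
--------+--------
Tolkien | 22863  
Asimov  | 26731.4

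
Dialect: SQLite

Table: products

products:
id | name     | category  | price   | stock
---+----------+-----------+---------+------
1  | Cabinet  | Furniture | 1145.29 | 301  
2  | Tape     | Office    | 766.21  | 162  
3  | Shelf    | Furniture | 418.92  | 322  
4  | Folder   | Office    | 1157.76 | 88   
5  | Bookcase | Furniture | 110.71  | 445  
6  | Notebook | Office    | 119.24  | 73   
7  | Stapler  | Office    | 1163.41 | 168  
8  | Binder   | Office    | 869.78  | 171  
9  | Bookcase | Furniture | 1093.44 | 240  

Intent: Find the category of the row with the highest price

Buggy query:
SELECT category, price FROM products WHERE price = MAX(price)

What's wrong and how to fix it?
Bug: MAX(price) is an aggregate and cannot be used directly in WHERE

Fix: Wrap MAX in a scalar subquery so WHERE compares against a single value

Corrected query:
SELECT category, price FROM products WHERE price = (SELECT MAX(price) FROM products)

Result:
category | price  
---------+--------
Office   | 1163.41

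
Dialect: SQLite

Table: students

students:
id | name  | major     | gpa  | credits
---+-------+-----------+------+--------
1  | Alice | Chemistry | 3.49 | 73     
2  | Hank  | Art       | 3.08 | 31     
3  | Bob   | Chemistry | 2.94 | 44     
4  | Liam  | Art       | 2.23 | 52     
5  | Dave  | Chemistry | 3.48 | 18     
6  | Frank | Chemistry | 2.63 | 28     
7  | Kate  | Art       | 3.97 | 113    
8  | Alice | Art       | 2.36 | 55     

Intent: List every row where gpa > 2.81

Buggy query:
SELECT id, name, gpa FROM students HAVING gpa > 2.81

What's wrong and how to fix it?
Bug: HAVING filters the output of aggregation, but this query has no GROUP BY and no aggregate functions, so SQLite rejects it (HAVING clause on a non-aggregate query); the condition here is per row

Fix: Use WHERE for row-level filtering

Corrected query:
SELECT id, name, gpa FROM students WHERE gpa > 2.81

Result:
id | name  | gpa 
---+-------+-----
1  | Alice | 3.49
2  | Hank  | 3.08
3  | Bob   | 2.94
5  | Dave  | 3.48
7  | Kate  | 3.97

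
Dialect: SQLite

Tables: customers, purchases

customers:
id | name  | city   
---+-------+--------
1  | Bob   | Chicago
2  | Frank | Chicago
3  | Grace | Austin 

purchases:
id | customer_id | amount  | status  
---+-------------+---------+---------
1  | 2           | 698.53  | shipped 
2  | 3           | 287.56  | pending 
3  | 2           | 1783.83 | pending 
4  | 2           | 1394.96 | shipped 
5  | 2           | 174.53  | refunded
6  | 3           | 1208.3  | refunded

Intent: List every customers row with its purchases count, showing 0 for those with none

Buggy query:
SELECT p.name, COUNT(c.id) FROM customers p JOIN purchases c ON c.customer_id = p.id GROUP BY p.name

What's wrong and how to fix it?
Bug: INNER JOIN drops customers rows that have no matching purchases rows

Fix: Use LEFT JOIN so parents without children still appear (COUNT(c.id) gives 0)

Corrected query:
SELECT p.name, COUNT(c.id) FROM customers p LEFT JOIN purchases c ON c.customer_id = p.id GROUP BY p.name

Result:
name  | COUNT(c.id)
------+------------
Bob   | 0          
Frank | 4          
Grace | 2          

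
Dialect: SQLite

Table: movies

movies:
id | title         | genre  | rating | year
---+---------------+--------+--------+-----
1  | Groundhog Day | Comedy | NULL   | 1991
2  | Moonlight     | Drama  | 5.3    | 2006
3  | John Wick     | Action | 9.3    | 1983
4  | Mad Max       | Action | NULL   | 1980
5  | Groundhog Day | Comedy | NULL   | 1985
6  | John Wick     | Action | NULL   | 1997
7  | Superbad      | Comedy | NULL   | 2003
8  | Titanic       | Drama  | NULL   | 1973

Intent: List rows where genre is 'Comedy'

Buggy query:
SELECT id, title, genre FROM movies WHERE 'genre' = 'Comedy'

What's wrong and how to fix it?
Bug: Single quotes denote string literals in SQL; the column name is being compared as a constant string

Fix: Remove the quotes around the column name (or use double quotes for an identifier)

Corrected query:
SELECT id, title, genre FROM movies WHERE genre = 'Comedy'

Result:
id | title         | genre 
---+---------------+-------
1  | Groundhog Day | Comedy
5  | Groundhog Day | Comedy
7  | Superbad      | Comedy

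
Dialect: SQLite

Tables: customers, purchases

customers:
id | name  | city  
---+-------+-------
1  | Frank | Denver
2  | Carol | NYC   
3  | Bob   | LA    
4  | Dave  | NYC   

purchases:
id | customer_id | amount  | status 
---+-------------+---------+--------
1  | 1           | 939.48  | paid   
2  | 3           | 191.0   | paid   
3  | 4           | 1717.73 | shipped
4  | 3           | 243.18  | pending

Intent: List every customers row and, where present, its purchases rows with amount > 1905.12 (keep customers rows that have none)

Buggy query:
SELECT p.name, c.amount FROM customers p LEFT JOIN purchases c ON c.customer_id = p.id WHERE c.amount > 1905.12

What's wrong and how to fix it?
Bug: A WHERE condition on the right-hand table after LEFT JOIN drops unmatched parents

Fix: Put 'c.amount > 1905.12' in the JOIN's ON clause instead of WHERE

Corrected query:
SELECT p.name, c.amount FROM customers p LEFT JOIN purchases c ON c.customer_id = p.id AND c.amount > 1905.12

Result:
name  | amount
------+-------
Frank | NULL  
Carol | NULL  
Bob   | NULL  
Dave  | NULL  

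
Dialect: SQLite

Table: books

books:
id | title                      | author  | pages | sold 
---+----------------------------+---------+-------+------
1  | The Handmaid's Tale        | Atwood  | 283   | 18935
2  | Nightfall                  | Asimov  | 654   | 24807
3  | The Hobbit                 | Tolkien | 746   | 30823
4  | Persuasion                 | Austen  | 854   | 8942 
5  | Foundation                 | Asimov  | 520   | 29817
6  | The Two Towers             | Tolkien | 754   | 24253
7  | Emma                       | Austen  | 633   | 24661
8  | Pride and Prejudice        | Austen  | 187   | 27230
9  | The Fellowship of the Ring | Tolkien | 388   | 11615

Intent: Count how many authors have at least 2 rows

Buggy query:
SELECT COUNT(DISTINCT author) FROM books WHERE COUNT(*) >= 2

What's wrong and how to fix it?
Bug: WHERE filters individual rows, not groups, so a group-level COUNT is invalid there

Fix: Use a subquery that GROUPs and filters with HAVING, then count its rows

Corrected query:
SELECT COUNT(*) FROM (SELECT author FROM books GROUP BY author HAVING COUNT(*) >= 2)

Result:
COUNT(*)
--------
3       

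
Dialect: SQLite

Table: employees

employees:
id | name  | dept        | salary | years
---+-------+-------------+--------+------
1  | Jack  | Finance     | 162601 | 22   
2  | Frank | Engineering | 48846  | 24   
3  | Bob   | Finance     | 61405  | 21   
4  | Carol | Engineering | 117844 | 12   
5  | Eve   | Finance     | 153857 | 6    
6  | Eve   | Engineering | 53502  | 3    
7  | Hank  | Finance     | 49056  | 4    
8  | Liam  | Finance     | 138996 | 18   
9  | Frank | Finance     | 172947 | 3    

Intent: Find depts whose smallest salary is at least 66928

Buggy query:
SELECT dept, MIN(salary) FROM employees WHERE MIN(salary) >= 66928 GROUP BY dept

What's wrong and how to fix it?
Bug: MIN() in WHERE is a misuse of aggregate

Fix: Replace WHERE with HAVING after the GROUP BY

Corrected query:
SELECT dept, MIN(salary) FROM employees GROUP BY dept HAVING MIN(salary) >= 66928

Result:
(no rows)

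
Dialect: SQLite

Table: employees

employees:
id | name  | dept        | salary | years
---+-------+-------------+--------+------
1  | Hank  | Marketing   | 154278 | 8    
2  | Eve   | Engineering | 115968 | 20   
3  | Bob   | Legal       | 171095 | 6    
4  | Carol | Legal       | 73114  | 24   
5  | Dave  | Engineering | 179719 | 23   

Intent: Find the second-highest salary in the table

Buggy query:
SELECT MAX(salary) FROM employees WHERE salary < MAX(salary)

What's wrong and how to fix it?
Bug: The inner MAX is an aggregate inside WHERE, which is not allowed

Fix: Compute the overall MAX in a subquery, then take MAX of rows below it

Corrected query:
SELECT MAX(salary) FROM employees WHERE salary < (SELECT MAX(salary) FROM employees)

Result:
MAX(salary)
-----------
171095     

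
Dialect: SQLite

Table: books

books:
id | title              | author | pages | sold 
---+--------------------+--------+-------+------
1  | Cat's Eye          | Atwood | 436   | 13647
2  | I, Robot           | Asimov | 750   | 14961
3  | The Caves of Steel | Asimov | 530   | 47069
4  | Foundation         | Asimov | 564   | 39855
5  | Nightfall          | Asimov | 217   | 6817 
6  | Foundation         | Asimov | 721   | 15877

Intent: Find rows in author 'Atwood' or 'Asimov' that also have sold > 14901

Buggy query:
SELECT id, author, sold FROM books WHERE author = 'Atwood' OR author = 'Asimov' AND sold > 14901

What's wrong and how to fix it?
Bug: Without parentheses, AND is evaluated before OR, so the sold filter only applies to the 'Asimov' branch

Fix: Group the OR with parentheses (or use IN), then AND the threshold

Corrected query:
SELECT id, author, sold FROM books WHERE (author = 'Atwood' OR author = 'Asimov') AND sold > 14901

Result:
id | author | sold 
---+--------+------
2  | Asimov | 14961
3  | Asimov | 47069
4  | Asimov | 39855
6  | Asimov | 15877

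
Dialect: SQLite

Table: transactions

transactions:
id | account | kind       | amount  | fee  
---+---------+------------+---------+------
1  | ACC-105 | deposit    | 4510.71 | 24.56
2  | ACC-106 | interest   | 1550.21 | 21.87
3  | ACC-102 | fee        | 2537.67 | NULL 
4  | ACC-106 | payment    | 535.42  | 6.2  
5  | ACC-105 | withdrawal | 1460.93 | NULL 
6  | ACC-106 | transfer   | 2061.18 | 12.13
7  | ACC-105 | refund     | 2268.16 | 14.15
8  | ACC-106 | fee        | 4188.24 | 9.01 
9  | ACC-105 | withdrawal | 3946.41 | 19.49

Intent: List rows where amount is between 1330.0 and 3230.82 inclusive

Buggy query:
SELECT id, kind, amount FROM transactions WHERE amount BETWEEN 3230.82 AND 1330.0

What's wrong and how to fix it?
Bug: The bounds are reversed; BETWEEN a AND b requires a <= b to match anything

Fix: Write BETWEEN 1330.0 AND 3230.82

Corrected query:
SELECT id, kind, amount FROM transactions WHERE amount BETWEEN 1330.0 AND 3230.82

Result:
id | kind       | amount 
---+------------+--------
2  | interest   | 1550.21
3  | fee        | 2537.67
5  | withdrawal | 1460.93
6  | transfer   | 2061.18
7  | refund     | 2268.16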